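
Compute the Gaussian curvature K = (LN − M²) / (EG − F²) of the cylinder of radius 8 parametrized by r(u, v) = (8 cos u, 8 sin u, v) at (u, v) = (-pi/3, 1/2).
K = 0

Coefficients of the first fundamental form: E = 64, F = 0, G = 1.
Coefficients of the second fundamental form: L = -8, M = 0, N = 0.
Assemble K = (LN − M²)/(EG − F²) = 0. At (u, v) = (-pi/3, 1/2): K = 0.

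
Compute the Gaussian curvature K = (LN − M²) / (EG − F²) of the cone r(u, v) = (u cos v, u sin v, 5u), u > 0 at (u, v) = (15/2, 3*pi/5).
K = 0

Coefficients of the first fundamental form: E = 26, F = 0, G = u^2.
Coefficients of the second fundamental form: L = 0, M = 0, N = 5*sqrt(26)*u^2/(26*Abs(u)).
Assemble K = (LN − M²)/(EG − F²) = 0. At (u, v) = (15/2, 3*pi/5): K = 0.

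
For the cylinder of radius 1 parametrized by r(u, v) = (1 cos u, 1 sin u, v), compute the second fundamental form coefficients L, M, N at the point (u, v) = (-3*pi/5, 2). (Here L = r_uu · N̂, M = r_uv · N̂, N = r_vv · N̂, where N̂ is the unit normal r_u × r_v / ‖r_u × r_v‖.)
L = -1;  M = 0;  N = 0

Compute the unit normal N̂(u, v) = (cos(u), sin(u), 0), and the second partials r_uu, r_uv, r_vv. Take dot products:
  L(u, v) = r_uu · N̂ = -1,
  M(u, v) = r_uv · N̂ = 0,
  N(u, v) = r_vv · N̂ = 0.
Evaluating at (u, v) = (-3*pi/5, 2):
  L = -1, M = 0, N = 0.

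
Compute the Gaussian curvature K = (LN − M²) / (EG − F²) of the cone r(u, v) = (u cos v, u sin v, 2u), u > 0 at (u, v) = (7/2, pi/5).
K = 0

Coefficients of the first fundamental form: E = 5, F = 0, G = u^2.
Coefficients of the second fundamental form: L = 0, M = 0, N = 2*sqrt(5)*u^2/(5*Abs(u)).
Assemble K = (LN − M²)/(EG − F²) = 0. At (u, v) = (7/2, pi/5): K = 0.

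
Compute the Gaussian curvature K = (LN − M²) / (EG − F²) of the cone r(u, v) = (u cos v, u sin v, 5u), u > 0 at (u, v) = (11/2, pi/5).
K = 0

Coefficients of the first fundamental form: E = 26, F = 0, G = u^2.
Coefficients of the second fundamental form: L = 0, M = 0, N = 5*sqrt(26)*u^2/(26*Abs(u)).
Assemble K = (LN − M²)/(EG − F²) = 0. At (u, v) = (11/2, pi/5): K = 0.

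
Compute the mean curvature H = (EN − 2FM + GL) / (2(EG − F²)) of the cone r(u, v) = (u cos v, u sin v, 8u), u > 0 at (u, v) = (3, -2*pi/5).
H = 4*sqrt(65)/195

With E = 65, F = 0, G = u^2, L = 0, M = 0, N = 8*sqrt(65)*u^2/(65*Abs(u)), assemble
  H = (EN − 2FM + GL) / (2(EG − F²)) = 4*sqrt(65)/(65*Abs(u)).
At (u, v) = (3, -2*pi/5): H = 4*sqrt(65)/195.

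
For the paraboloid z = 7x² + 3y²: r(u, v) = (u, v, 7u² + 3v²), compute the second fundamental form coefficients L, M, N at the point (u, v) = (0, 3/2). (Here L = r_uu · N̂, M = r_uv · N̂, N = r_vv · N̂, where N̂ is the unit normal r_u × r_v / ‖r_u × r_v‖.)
L = 7*sqrt(82)/41;  M = 0;  N = 3*sqrt(82)/41

Compute the unit normal N̂(u, v) = (-14*u/sqrt(196*u^2 + 36*v^2 + 1), -6*v/sqrt(196*u^2 + 36*v^2 + 1), 1/sqrt(196*u^2 + 36*v^2 + 1)), and the second partials r_uu, r_uv, r_vv. Take dot products:
  L(u, v) = r_uu · N̂ = 14/sqrt(196*u^2 + 36*v^2 + 1),
  M(u, v) = r_uv · N̂ = 0,
  N(u, v) = r_vv · N̂ = 6/sqrt(196*u^2 + 36*v^2 + 1).
Evaluating at (u, v) = (0, 3/2):
  L = 7*sqrt(82)/41, M = 0, N = 3*sqrt(82)/41.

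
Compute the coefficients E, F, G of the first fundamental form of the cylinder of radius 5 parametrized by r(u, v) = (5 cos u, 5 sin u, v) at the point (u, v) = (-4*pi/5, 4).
E = 25;  F = 0;  G = 1

Partials: r_u = (-5*sin(u), 5*cos(u), 0), r_v = (0, 0, 1). As functions of (u, v):
  E = r_u · r_u = 25,
  F = r_u · r_v = 0,
  G = r_v · r_v = 1.
Evaluating at (u, v) = (-4*pi/5, 4): E = 25, F = 0, G = 1.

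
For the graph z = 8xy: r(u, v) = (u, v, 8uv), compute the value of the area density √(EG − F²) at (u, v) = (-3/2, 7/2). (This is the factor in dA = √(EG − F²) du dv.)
√(EG − F²)|_{(-3/2, 7/2)} = sqrt(929)

E = 64*v^2 + 1, F = 64*u*v, G = 64*u^2 + 1, so EG − F² = 64*u^2 + 64*v^2 + 1. Taking the positive square root: √(EG − F²) = sqrt(64*u^2 + 64*v^2 + 1). At (u, v) = (-3/2, 7/2): sqrt(929).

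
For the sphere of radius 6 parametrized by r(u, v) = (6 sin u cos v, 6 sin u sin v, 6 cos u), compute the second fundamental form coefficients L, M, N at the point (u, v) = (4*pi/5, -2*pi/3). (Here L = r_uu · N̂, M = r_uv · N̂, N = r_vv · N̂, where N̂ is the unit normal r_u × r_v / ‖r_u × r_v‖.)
L = -6;  M = 0;  N = -15/4 + 3*sqrt(5)/4

Compute the unit normal N̂(u, v) = (sin(u)^2*cos(v)/Abs(sin(u)), sin(u)^2*sin(v)/Abs(sin(u)), sin(2*u)/(2*Abs(sin(u)))), and the second partials r_uu, r_uv, r_vv. Take dot products:
  L(u, v) = r_uu · N̂ = -6*sin(u)/Abs(sin(u)),
  M(u, v) = r_uv · N̂ = 0,
  N(u, v) = r_vv · N̂ = -6*sin(u)^3/Abs(sin(u)).
Evaluating at (u, v) = (4*pi/5, -2*pi/3):
  L = -6, M = 0, N = -15/4 + 3*sqrt(5)/4.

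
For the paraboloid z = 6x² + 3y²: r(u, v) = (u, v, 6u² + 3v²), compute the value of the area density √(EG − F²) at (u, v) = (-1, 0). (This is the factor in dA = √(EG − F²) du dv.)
√(EG − F²)|_{(-1, 0)} = sqrt(145)

E = 144*u^2 + 1, F = 72*u*v, G = 36*v^2 + 1, so EG − F² = 144*u^2 + 36*v^2 + 1. Taking the positive square root: √(EG − F²) = sqrt(144*u^2 + 36*v^2 + 1). At (u, v) = (-1, 0): sqrt(145).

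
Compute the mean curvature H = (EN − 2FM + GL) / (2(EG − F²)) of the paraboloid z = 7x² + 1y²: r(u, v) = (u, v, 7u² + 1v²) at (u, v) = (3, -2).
H = 1884*sqrt(1781)/3171961

With E = 196*u^2 + 1, F = 28*u*v, G = 4*v^2 + 1, L = 14/sqrt(196*u^2 + 4*v^2 + 1), M = 0, N = 2/sqrt(196*u^2 + 4*v^2 + 1), assemble
  H = (EN − 2FM + GL) / (2(EG − F²)) = 4*(49*u^2 + 7*v^2 + 2)/(196*u^2 + 4*v^2 + 1)^(3/2).
At (u, v) = (3, -2): H = 1884*sqrt(1781)/3171961.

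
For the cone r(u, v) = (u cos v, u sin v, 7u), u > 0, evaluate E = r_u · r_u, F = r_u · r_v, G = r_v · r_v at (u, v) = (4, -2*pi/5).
E = 50;  F = 0;  G = 16

Partials: r_u = (cos(v), sin(v), 7), r_v = (-u*sin(v), u*cos(v), 0). As functions of (u, v):
  E = r_u · r_u = 50,
  F = r_u · r_v = 0,
  G = r_v · r_v = u^2.
Evaluating at (u, v) = (4, -2*pi/5): E = 50, F = 0, G = 16.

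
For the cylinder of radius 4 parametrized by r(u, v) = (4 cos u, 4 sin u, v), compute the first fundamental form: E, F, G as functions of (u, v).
E = 16;  F = 0;  G = 1

Compute partials: r_u = (-4*sin(u), 4*cos(u), 0), r_v = (0, 0, 1). Then
  E = r_u · r_u = 16,
  F = r_u · r_v = 0,
  G = r_v · r_v = 1.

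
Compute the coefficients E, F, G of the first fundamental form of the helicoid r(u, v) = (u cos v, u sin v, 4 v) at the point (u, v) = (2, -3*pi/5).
E = 1;  F = 0;  G = 20

Partials: r_u = (cos(v), sin(v), 0), r_v = (-u*sin(v), u*cos(v), 4). As functions of (u, v):
  E = r_u · r_u = 1,
  F = r_u · r_v = 0,
  G = r_v · r_v = u^2 + 16.
Evaluating at (u, v) = (2, -3*pi/5): E = 1, F = 0, G = 20.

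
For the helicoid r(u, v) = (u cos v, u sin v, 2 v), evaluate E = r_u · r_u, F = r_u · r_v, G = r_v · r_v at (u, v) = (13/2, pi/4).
E = 1;  F = 0;  G = 185/4

Partials: r_u = (cos(v), sin(v), 0), r_v = (-u*sin(v), u*cos(v), 2). As functions of (u, v):
  E = r_u · r_u = 1,
  F = r_u · r_v = 0,
  G = r_v · r_v = u^2 + 4.
Evaluating at (u, v) = (13/2, pi/4): E = 1, F = 0, G = 185/4.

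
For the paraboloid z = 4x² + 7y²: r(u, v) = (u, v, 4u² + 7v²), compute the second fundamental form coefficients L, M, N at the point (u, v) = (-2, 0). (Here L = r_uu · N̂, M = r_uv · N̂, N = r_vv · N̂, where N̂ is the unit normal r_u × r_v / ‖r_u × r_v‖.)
L = 8*sqrt(257)/257;  M = 0;  N = 14*sqrt(257)/257

Compute the unit normal N̂(u, v) = (-8*u/sqrt(64*u^2 + 196*v^2 + 1), -14*v/sqrt(64*u^2 + 196*v^2 + 1), 1/sqrt(64*u^2 + 196*v^2 + 1)), and the second partials r_uu, r_uv, r_vv. Take dot products:
  L(u, v) = r_uu · N̂ = 8/sqrt(64*u^2 + 196*v^2 + 1),
  M(u, v) = r_uv · N̂ = 0,
  N(u, v) = r_vv · N̂ = 14/sqrt(64*u^2 + 196*v^2 + 1).
Evaluating at (u, v) = (-2, 0):
  L = 8*sqrt(257)/257, M = 0, N = 14*sqrt(257)/257.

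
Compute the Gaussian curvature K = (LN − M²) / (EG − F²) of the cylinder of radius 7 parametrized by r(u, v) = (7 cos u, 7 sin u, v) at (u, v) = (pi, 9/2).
K = 0

Coefficients of the first fundamental form: E = 49, F = 0, G = 1.
Coefficients of the second fundamental form: L = -7, M = 0, N = 0.
Assemble K = (LN − M²)/(EG − F²) = 0. At (u, v) = (pi, 9/2): K = 0.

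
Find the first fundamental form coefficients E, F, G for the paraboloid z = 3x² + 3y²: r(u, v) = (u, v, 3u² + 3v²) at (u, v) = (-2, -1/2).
E = 145;  F = 36;  G = 10

Partials: r_u = (1, 0, 6*u), r_v = (0, 1, 6*v). As functions of (u, v):
  E = r_u · r_u = 36*u^2 + 1,
  F = r_u · r_v = 36*u*v,
  G = r_v · r_v = 36*v^2 + 1.
Evaluating at (u, v) = (-2, -1/2): E = 145, F = 36, G = 10.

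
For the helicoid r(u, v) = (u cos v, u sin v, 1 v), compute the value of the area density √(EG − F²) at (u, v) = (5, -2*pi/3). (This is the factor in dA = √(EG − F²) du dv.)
√(EG − F²)|_{(5, -2*pi/3)} = sqrt(26)

E = 1, F = 0, G = u^2 + 1, so EG − F² = u^2 + 1. Taking the positive square root: √(EG − F²) = sqrt(u^2 + 1). At (u, v) = (5, -2*pi/3): sqrt(26).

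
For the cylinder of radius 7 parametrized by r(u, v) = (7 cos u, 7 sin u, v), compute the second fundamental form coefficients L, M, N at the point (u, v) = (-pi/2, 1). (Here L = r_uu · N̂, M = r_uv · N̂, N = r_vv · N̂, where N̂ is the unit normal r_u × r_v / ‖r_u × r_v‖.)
L = -7;  M = 0;  N = 0

Compute the unit normal N̂(u, v) = (cos(u), sin(u), 0), and the second partials r_uu, r_uv, r_vv. Take dot products:
  L(u, v) = r_uu · N̂ = -7,
  M(u, v) = r_uv · N̂ = 0,
  N(u, v) = r_vv · N̂ = 0.
Evaluating at (u, v) = (-pi/2, 1):
  L = -7, M = 0, N = 0.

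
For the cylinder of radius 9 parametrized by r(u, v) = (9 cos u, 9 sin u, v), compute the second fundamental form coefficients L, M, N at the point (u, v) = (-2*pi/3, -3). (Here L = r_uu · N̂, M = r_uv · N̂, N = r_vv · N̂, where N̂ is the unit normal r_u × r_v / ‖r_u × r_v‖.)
L = -9;  M = 0;  N = 0

Compute the unit normal N̂(u, v) = (cos(u), sin(u), 0), and the second partials r_uu, r_uv, r_vv. Take dot products:
  L(u, v) = r_uu · N̂ = -9,
  M(u, v) = r_uv · N̂ = 0,
  N(u, v) = r_vv · N̂ = 0.
Evaluating at (u, v) = (-2*pi/3, -3):
  L = -9, M = 0, N = 0.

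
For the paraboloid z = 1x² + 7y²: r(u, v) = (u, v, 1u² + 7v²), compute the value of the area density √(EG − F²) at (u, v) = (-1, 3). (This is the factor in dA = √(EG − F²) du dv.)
√(EG − F²)|_{(-1, 3)} = sqrt(1769)

E = 4*u^2 + 1, F = 28*u*v, G = 196*v^2 + 1, so EG − F² = 4*u^2 + 196*v^2 + 1. Taking the positive square root: √(EG − F²) = sqrt(4*u^2 + 196*v^2 + 1). At (u, v) = (-1, 3): sqrt(1769).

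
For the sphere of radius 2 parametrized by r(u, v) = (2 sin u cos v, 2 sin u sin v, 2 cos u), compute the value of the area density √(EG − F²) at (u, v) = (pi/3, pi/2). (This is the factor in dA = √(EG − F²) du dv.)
√(EG − F²)|_{(pi/3, pi/2)} = 2*sqrt(3)

E = 4, F = 0, G = 4*sin(u)^2, so EG − F² = 16*sin(u)^2. Taking the positive square root: √(EG − F²) = 4*Abs(sin(u)). At (u, v) = (pi/3, pi/2): 2*sqrt(3).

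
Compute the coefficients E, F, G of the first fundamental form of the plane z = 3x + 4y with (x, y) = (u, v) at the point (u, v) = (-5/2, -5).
E = 10;  F = 12;  G = 17

Partials: r_u = (1, 0, 3), r_v = (0, 1, 4). As functions of (u, v):
  E = r_u · r_u = 10,
  F = r_u · r_v = 12,
  G = r_v · r_v = 17.
Evaluating at (u, v) = (-5/2, -5): E = 10, F = 12, G = 17.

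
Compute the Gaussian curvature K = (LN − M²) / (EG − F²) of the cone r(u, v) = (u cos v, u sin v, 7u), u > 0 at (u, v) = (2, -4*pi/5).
K = 0

Coefficients of the first fundamental form: E = 50, F = 0, G = u^2.
Coefficients of the second fundamental form: L = 0, M = 0, N = 7*sqrt(2)*u^2/(10*Abs(u)).
Assemble K = (LN − M²)/(EG − F²) = 0. At (u, v) = (2, -4*pi/5): K = 0.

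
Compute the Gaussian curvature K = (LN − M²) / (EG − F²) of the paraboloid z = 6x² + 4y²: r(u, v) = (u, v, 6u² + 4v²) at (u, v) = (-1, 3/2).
K = 96/83521

Coefficients of the first fundamental form: E = 144*u^2 + 1, F = 96*u*v, G = 64*v^2 + 1.
Coefficients of the second fundamental form: L = 12/sqrt(144*u^2 + 64*v^2 + 1), M = 0, N = 8/sqrt(144*u^2 + 64*v^2 + 1).
Assemble K = (LN − M²)/(EG − F²) = 96/(20736*u^4 + 18432*u^2*v^2 + 288*u^2 + 4096*v^4 + 128*v^2 + 1). At (u, v) = (-1, 3/2): K = 96/83521.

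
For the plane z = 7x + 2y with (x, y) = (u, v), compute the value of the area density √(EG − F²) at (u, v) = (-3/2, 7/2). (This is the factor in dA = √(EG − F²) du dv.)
√(EG − F²)|_{(-3/2, 7/2)} = 3*sqrt(6)

E = 50, F = 14, G = 5, so EG − F² = 54. Taking the positive square root: √(EG − F²) = 3*sqrt(6). At (u, v) = (-3/2, 7/2): 3*sqrt(6).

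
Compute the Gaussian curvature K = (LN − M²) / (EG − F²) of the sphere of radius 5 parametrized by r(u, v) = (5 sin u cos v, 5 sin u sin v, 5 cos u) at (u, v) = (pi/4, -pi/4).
K = 1/25

Coefficients of the first fundamental form: E = 25, F = 0, G = 25*sin(u)^2.
Coefficients of the second fundamental form: L = -5*sin(u)/Abs(sin(u)), M = 0, N = -5*sin(u)^3/Abs(sin(u)).
Assemble K = (LN − M²)/(EG − F²) = 1/25. At (u, v) = (pi/4, -pi/4): K = 1/25.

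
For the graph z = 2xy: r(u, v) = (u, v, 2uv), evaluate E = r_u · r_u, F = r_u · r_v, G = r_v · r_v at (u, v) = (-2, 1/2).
E = 2;  F = -4;  G = 17

Partials: r_u = (1, 0, 2*v), r_v = (0, 1, 2*u). As functions of (u, v):
  E = r_u · r_u = 4*v^2 + 1,
  F = r_u · r_v = 4*u*v,
  G = r_v · r_v = 4*u^2 + 1.
Evaluating at (u, v) = (-2, 1/2): E = 2, F = -4, G = 17.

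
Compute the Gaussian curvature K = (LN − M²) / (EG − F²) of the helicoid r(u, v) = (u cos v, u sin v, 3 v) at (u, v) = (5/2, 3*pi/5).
K = -144/3721

Coefficients of the first fundamental form: E = 1, F = 0, G = u^2 + 9.
Coefficients of the second fundamental form: L = 0, M = -3/sqrt(u^2 + 9), N = 0.
Assemble K = (LN − M²)/(EG − F²) = -9/(u^2 + 9)^2. At (u, v) = (5/2, 3*pi/5): K = -144/3721.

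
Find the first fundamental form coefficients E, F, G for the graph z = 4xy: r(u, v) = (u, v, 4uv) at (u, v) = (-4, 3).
E = 145;  F = -192;  G = 257

Partials: r_u = (1, 0, 4*v), r_v = (0, 1, 4*u). As functions of (u, v):
  E = r_u · r_u = 16*v^2 + 1,
  F = r_u · r_v = 16*u*v,
  G = r_v · r_v = 16*u^2 + 1.
Evaluating at (u, v) = (-4, 3): E = 145, F = -192, G = 257.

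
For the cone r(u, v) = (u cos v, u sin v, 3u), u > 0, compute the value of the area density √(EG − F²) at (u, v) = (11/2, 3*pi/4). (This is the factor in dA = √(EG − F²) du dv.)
√(EG − F²)|_{(11/2, 3*pi/4)} = 11*sqrt(10)/2

E = 10, F = 0, G = u^2, so EG − F² = 10*u^2. Taking the positive square root: √(EG − F²) = sqrt(10)*Abs(u). At (u, v) = (11/2, 3*pi/4): 11*sqrt(10)/2.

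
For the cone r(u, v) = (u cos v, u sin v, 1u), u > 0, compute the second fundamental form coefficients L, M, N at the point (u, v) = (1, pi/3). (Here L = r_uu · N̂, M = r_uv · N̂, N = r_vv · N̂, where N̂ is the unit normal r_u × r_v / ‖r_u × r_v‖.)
L = 0;  M = 0;  N = sqrt(2)/2

Compute the unit normal N̂(u, v) = (-sqrt(2)*u*cos(v)/(2*Abs(u)), -sqrt(2)*u*sin(v)/(2*Abs(u)), sqrt(2)*u/(2*Abs(u))), and the second partials r_uu, r_uv, r_vv. Take dot products:
  L(u, v) = r_uu · N̂ = 0,
  M(u, v) = r_uv · N̂ = 0,
  N(u, v) = r_vv · N̂ = sqrt(2)*u^2/(2*Abs(u)).
Evaluating at (u, v) = (1, pi/3):
  L = 0, M = 0, N = sqrt(2)/2.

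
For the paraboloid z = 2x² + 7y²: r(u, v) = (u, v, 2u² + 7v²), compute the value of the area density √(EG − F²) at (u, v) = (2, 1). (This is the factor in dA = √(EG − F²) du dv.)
√(EG − F²)|_{(2, 1)} = 3*sqrt(29)

E = 16*u^2 + 1, F = 56*u*v, G = 196*v^2 + 1, so EG − F² = 16*u^2 + 196*v^2 + 1. Taking the positive square root: √(EG − F²) = sqrt(16*u^2 + 196*v^2 + 1). At (u, v) = (2, 1): 3*sqrt(29).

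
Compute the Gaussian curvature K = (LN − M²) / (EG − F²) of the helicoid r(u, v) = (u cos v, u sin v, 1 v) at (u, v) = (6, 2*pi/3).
K = -1/1369

Coefficients of the first fundamental form: E = 1, F = 0, G = u^2 + 1.
Coefficients of the second fundamental form: L = 0, M = -1/sqrt(u^2 + 1), N = 0.
Assemble K = (LN − M²)/(EG − F²) = -1/(u^2 + 1)^2. At (u, v) = (6, 2*pi/3): K = -1/1369.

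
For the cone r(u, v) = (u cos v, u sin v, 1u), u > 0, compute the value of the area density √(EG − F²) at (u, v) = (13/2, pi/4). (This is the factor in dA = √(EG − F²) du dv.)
√(EG − F²)|_{(13/2, pi/4)} = 13*sqrt(2)/2

E = 2, F = 0, G = u^2, so EG − F² = 2*u^2. Taking the positive square root: √(EG − F²) = sqrt(2)*Abs(u). At (u, v) = (13/2, pi/4): 13*sqrt(2)/2.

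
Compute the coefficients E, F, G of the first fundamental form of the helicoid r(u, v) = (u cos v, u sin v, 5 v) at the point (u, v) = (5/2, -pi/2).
E = 1;  F = 0;  G = 125/4

Partials: r_u = (cos(v), sin(v), 0), r_v = (-u*sin(v), u*cos(v), 5). As functions of (u, v):
  E = r_u · r_u = 1,
  F = r_u · r_v = 0,
  G = r_v · r_v = u^2 + 25.
Evaluating at (u, v) = (5/2, -pi/2): E = 1, F = 0, G = 125/4.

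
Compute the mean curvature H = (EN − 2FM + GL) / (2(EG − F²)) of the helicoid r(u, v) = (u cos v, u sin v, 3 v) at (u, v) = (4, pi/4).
H = 0

With E = 1, F = 0, G = u^2 + 9, L = 0, M = -3/sqrt(u^2 + 9), N = 0, assemble
  H = (EN − 2FM + GL) / (2(EG − F²)) = 0.
At (u, v) = (4, pi/4): H = 0.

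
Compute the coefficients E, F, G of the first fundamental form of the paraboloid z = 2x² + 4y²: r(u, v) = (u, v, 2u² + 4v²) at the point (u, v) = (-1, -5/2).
E = 17;  F = 80;  G = 401

Partials: r_u = (1, 0, 4*u), r_v = (0, 1, 8*v). As functions of (u, v):
  E = r_u · r_u = 16*u^2 + 1,
  F = r_u · r_v = 32*u*v,
  G = r_v · r_v = 64*v^2 + 1.
Evaluating at (u, v) = (-1, -5/2): E = 17, F = 80, G = 401.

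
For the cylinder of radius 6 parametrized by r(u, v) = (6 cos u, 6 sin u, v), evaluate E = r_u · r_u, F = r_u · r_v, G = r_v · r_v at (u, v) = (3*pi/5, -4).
E = 36;  F = 0;  G = 1

Partials: r_u = (-6*sin(u), 6*cos(u), 0), r_v = (0, 0, 1). As functions of (u, v):
  E = r_u · r_u = 36,
  F = r_u · r_v = 0,
  G = r_v · r_v = 1.
Evaluating at (u, v) = (3*pi/5, -4): E = 36, F = 0, G = 1.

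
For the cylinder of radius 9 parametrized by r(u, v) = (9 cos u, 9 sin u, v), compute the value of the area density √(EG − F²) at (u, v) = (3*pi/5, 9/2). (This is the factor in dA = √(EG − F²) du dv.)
√(EG − F²)|_{(3*pi/5, 9/2)} = 9

E = 81, F = 0, G = 1, so EG − F² = 81. Taking the positive square root: √(EG − F²) = 9. At (u, v) = (3*pi/5, 9/2): 9.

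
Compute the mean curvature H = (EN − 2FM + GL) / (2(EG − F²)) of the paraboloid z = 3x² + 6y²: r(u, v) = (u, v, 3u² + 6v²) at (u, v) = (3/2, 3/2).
H = 1467*sqrt(406)/164836

With E = 36*u^2 + 1, F = 72*u*v, G = 144*v^2 + 1, L = 6/sqrt(36*u^2 + 144*v^2 + 1), M = 0, N = 12/sqrt(36*u^2 + 144*v^2 + 1), assemble
  H = (EN − 2FM + GL) / (2(EG − F²)) = 9*(24*u^2 + 48*v^2 + 1)/(36*u^2 + 144*v^2 + 1)^(3/2).
At (u, v) = (3/2, 3/2): H = 1467*sqrt(406)/164836.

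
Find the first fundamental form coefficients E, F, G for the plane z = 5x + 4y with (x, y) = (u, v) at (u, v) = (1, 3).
E = 26;  F = 20;  G = 17

Partials: r_u = (1, 0, 5), r_v = (0, 1, 4). As functions of (u, v):
  E = r_u · r_u = 26,
  F = r_u · r_v = 20,
  G = r_v · r_v = 17.
Evaluating at (u, v) = (1, 3): E = 26, F = 20, G = 17.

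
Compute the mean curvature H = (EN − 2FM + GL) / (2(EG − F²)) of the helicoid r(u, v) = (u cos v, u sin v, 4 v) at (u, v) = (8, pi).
H = 0

With E = 1, F = 0, G = u^2 + 16, L = 0, M = -4/sqrt(u^2 + 16), N = 0, assemble
  H = (EN − 2FM + GL) / (2(EG − F²)) = 0.
At (u, v) = (8, pi): H = 0.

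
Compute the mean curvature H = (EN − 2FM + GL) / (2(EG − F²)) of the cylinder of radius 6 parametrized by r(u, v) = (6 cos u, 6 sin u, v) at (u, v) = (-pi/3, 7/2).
H = -1/12

With E = 36, F = 0, G = 1, L = -6, M = 0, N = 0, assemble
  H = (EN − 2FM + GL) / (2(EG − F²)) = -1/12.
At (u, v) = (-pi/3, 7/2): H = -1/12.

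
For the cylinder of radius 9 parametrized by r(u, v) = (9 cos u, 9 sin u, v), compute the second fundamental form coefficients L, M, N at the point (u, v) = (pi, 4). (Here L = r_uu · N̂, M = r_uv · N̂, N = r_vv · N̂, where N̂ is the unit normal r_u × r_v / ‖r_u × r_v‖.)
L = -9;  M = 0;  N = 0

Compute the unit normal N̂(u, v) = (cos(u), sin(u), 0), and the second partials r_uu, r_uv, r_vv. Take dot products:
  L(u, v) = r_uu · N̂ = -9,
  M(u, v) = r_uv · N̂ = 0,
  N(u, v) = r_vv · N̂ = 0.
Evaluating at (u, v) = (pi, 4):
  L = -9, M = 0, N = 0.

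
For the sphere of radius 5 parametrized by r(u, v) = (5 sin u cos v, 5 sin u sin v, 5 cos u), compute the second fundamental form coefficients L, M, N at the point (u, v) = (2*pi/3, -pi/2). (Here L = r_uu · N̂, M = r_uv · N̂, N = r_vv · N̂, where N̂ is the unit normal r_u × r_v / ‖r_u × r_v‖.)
L = -5;  M = 0;  N = -15/4

Compute the unit normal N̂(u, v) = (sin(u)^2*cos(v)/Abs(sin(u)), sin(u)^2*sin(v)/Abs(sin(u)), sin(2*u)/(2*Abs(sin(u)))), and the second partials r_uu, r_uv, r_vv. Take dot products:
  L(u, v) = r_uu · N̂ = -5*sin(u)/Abs(sin(u)),
  M(u, v) = r_uv · N̂ = 0,
  N(u, v) = r_vv · N̂ = -5*sin(u)^3/Abs(sin(u)).
Evaluating at (u, v) = (2*pi/3, -pi/2):
  L = -5, M = 0, N = -15/4.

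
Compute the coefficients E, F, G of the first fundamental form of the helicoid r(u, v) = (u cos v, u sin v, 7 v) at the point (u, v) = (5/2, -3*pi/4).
E = 1;  F = 0;  G = 221/4

Partials: r_u = (cos(v), sin(v), 0), r_v = (-u*sin(v), u*cos(v), 7). As functions of (u, v):
  E = r_u · r_u = 1,
  F = r_u · r_v = 0,
  G = r_v · r_v = u^2 + 49.
Evaluating at (u, v) = (5/2, -3*pi/4): E = 1, F = 0, G = 221/4.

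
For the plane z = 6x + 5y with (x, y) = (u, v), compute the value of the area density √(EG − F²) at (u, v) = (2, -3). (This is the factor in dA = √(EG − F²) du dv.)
√(EG − F²)|_{(2, -3)} = sqrt(62)

E = 37, F = 30, G = 26, so EG − F² = 62. Taking the positive square root: √(EG − F²) = sqrt(62). At (u, v) = (2, -3): sqrt(62).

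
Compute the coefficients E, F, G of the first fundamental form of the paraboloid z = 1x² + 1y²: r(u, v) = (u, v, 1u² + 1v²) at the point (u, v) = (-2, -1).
E = 17;  F = 8;  G = 5

Partials: r_u = (1, 0, 2*u), r_v = (0, 1, 2*v). As functions of (u, v):
  E = r_u · r_u = 4*u^2 + 1,
  F = r_u · r_v = 4*u*v,
  G = r_v · r_v = 4*v^2 + 1.
Evaluating at (u, v) = (-2, -1): E = 17, F = 8, G = 5.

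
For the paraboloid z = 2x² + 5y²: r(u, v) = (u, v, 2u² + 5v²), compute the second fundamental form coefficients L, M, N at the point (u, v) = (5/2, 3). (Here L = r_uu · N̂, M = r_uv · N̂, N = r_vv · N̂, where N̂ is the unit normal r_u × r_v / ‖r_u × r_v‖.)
L = 4*sqrt(1001)/1001;  M = 0;  N = 10*sqrt(1001)/1001

Compute the unit normal N̂(u, v) = (-4*u/sqrt(16*u^2 + 100*v^2 + 1), -10*v/sqrt(16*u^2 + 100*v^2 + 1), 1/sqrt(16*u^2 + 100*v^2 + 1)), and the second partials r_uu, r_uv, r_vv. Take dot products:
  L(u, v) = r_uu · N̂ = 4/sqrt(16*u^2 + 100*v^2 + 1),
  M(u, v) = r_uv · N̂ = 0,
  N(u, v) = r_vv · N̂ = 10/sqrt(16*u^2 + 100*v^2 + 1).
Evaluating at (u, v) = (5/2, 3):
  L = 4*sqrt(1001)/1001, M = 0, N = 10*sqrt(1001)/1001.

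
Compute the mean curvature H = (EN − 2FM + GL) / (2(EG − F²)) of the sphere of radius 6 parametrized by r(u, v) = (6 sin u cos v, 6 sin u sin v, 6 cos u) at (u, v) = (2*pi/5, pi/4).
H = -1/6

With E = 36, F = 0, G = 36*sin(u)^2, L = -6*sin(u)/Abs(sin(u)), M = 0, N = -6*sin(u)^3/Abs(sin(u)), assemble
  H = (EN − 2FM + GL) / (2(EG − F²)) = -sin(u)/(6*Abs(sin(u))).
At (u, v) = (2*pi/5, pi/4): H = -1/6.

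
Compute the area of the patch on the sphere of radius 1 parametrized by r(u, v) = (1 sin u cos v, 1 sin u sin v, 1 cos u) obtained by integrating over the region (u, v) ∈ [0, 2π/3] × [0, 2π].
Area = 3*pi

Area = ∫∫ √(EG − F²) du dv with √(EG − F²) = Abs(sin(u)). Integrating over [0, 2π/3] × [0, 2π] gives 3*pi.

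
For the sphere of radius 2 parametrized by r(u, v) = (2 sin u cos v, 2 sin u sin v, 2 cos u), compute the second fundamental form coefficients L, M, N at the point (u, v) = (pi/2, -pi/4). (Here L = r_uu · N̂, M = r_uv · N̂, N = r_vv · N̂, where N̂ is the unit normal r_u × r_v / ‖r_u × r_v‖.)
L = -2;  M = 0;  N = -2

Compute the unit normal N̂(u, v) = (sin(u)^2*cos(v)/Abs(sin(u)), sin(u)^2*sin(v)/Abs(sin(u)), sin(2*u)/(2*Abs(sin(u)))), and the second partials r_uu, r_uv, r_vv. Take dot products:
  L(u, v) = r_uu · N̂ = -2*sin(u)/Abs(sin(u)),
  M(u, v) = r_uv · N̂ = 0,
  N(u, v) = r_vv · N̂ = -2*sin(u)^3/Abs(sin(u)).
Evaluating at (u, v) = (pi/2, -pi/4):
  L = -2, M = 0, N = -2.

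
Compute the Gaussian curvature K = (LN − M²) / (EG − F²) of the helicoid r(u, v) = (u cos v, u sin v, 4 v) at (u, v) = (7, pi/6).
K = -16/4225

Coefficients of the first fundamental form: E = 1, F = 0, G = u^2 + 16.
Coefficients of the second fundamental form: L = 0, M = -4/sqrt(u^2 + 16), N = 0.
Assemble K = (LN − M²)/(EG − F²) = -16/(u^2 + 16)^2. At (u, v) = (7, pi/6): K = -16/4225.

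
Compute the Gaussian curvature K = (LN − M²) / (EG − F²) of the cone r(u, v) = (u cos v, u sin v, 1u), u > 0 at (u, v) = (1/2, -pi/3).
K = 0

Coefficients of the first fundamental form: E = 2, F = 0, G = u^2.
Coefficients of the second fundamental form: L = 0, M = 0, N = sqrt(2)*u^2/(2*Abs(u)).
Assemble K = (LN − M²)/(EG − F²) = 0. At (u, v) = (1/2, -pi/3): K = 0.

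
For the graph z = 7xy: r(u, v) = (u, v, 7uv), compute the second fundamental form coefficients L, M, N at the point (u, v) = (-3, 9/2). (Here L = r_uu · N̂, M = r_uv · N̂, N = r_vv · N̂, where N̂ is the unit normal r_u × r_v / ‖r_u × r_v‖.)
L = 0;  M = 14*sqrt(5737)/5737;  N = 0

Compute the unit normal N̂(u, v) = (-7*v/sqrt(49*u^2 + 49*v^2 + 1), -7*u/sqrt(49*u^2 + 49*v^2 + 1), 1/sqrt(49*u^2 + 49*v^2 + 1)), and the second partials r_uu, r_uv, r_vv. Take dot products:
  L(u, v) = r_uu · N̂ = 0,
  M(u, v) = r_uv · N̂ = 7/sqrt(49*u^2 + 49*v^2 + 1),
  N(u, v) = r_vv · N̂ = 0.
Evaluating at (u, v) = (-3, 9/2):
  L = 0, M = 14*sqrt(5737)/5737, N = 0.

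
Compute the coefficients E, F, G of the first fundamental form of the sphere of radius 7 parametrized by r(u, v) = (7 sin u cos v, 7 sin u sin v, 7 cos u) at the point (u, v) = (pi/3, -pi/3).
E = 49;  F = 0;  G = 147/4

Partials: r_u = (7*cos(u)*cos(v), 7*sin(v)*cos(u), -7*sin(u)), r_v = (-7*sin(u)*sin(v), 7*sin(u)*cos(v), 0). As functions of (u, v):
  E = r_u · r_u = 49,
  F = r_u · r_v = 0,
  G = r_v · r_v = 49*sin(u)^2.
Evaluating at (u, v) = (pi/3, -pi/3): E = 49, F = 0, G = 147/4.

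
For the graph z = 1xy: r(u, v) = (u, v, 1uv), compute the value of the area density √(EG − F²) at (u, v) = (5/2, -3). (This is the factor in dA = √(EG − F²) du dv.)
√(EG − F²)|_{(5/2, -3)} = sqrt(65)/2

E = v^2 + 1, F = u*v, G = u^2 + 1, so EG − F² = u^2 + v^2 + 1. Taking the positive square root: √(EG − F²) = sqrt(u^2 + v^2 + 1). At (u, v) = (5/2, -3): sqrt(65)/2.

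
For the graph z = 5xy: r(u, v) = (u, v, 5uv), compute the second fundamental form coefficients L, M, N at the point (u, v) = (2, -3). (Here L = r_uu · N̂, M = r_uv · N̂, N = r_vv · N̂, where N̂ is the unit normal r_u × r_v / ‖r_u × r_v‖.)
L = 0;  M = 5*sqrt(326)/326;  N = 0

Compute the unit normal N̂(u, v) = (-5*v/sqrt(25*u^2 + 25*v^2 + 1), -5*u/sqrt(25*u^2 + 25*v^2 + 1), 1/sqrt(25*u^2 + 25*v^2 + 1)), and the second partials r_uu, r_uv, r_vv. Take dot products:
  L(u, v) = r_uu · N̂ = 0,
  M(u, v) = r_uv · N̂ = 5/sqrt(25*u^2 + 25*v^2 + 1),
  N(u, v) = r_vv · N̂ = 0.
Evaluating at (u, v) = (2, -3):
  L = 0, M = 5*sqrt(326)/326, N = 0.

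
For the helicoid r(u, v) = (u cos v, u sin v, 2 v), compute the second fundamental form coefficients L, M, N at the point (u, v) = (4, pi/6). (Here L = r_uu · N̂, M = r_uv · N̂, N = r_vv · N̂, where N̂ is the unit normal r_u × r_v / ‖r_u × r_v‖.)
L = 0;  M = -sqrt(5)/5;  N = 0

Compute the unit normal N̂(u, v) = (2*sin(v)/sqrt(u^2 + 4), -2*cos(v)/sqrt(u^2 + 4), u/sqrt(u^2 + 4)), and the second partials r_uu, r_uv, r_vv. Take dot products:
  L(u, v) = r_uu · N̂ = 0,
  M(u, v) = r_uv · N̂ = -2/sqrt(u^2 + 4),
  N(u, v) = r_vv · N̂ = 0.
Evaluating at (u, v) = (4, pi/6):
  L = 0, M = -sqrt(5)/5, N = 0.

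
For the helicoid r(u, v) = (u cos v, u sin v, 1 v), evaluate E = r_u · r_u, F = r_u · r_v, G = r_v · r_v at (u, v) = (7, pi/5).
E = 1;  F = 0;  G = 50

Partials: r_u = (cos(v), sin(v), 0), r_v = (-u*sin(v), u*cos(v), 1). As functions of (u, v):
  E = r_u · r_u = 1,
  F = r_u · r_v = 0,
  G = r_v · r_v = u^2 + 1.
Evaluating at (u, v) = (7, pi/5): E = 1, F = 0, G = 50.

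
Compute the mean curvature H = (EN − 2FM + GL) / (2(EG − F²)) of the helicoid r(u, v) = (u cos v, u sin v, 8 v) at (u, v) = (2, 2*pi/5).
H = 0

With E = 1, F = 0, G = u^2 + 64, L = 0, M = -8/sqrt(u^2 + 64), N = 0, assemble
  H = (EN − 2FM + GL) / (2(EG − F²)) = 0.
At (u, v) = (2, 2*pi/5): H = 0.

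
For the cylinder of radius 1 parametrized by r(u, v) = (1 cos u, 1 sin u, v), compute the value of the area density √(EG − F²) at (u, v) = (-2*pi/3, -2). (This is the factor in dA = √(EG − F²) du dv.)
√(EG − F²)|_{(-2*pi/3, -2)} = 1

E = 1, F = 0, G = 1, so EG − F² = 1. Taking the positive square root: √(EG − F²) = 1. At (u, v) = (-2*pi/3, -2): 1.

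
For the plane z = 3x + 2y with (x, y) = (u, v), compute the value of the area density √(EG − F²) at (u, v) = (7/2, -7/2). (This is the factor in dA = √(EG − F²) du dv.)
√(EG − F²)|_{(7/2, -7/2)} = sqrt(14)

E = 10, F = 6, G = 5, so EG − F² = 14. Taking the positive square root: √(EG − F²) = sqrt(14). At (u, v) = (7/2, -7/2): sqrt(14).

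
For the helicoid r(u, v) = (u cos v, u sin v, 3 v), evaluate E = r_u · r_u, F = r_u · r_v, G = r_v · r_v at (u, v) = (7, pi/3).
E = 1;  F = 0;  G = 58

Partials: r_u = (cos(v), sin(v), 0), r_v = (-u*sin(v), u*cos(v), 3). As functions of (u, v):
  E = r_u · r_u = 1,
  F = r_u · r_v = 0,
  G = r_v · r_v = u^2 + 9.
Evaluating at (u, v) = (7, pi/3): E = 1, F = 0, G = 58.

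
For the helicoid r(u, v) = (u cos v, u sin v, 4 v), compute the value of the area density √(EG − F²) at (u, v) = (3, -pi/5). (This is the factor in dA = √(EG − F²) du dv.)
√(EG − F²)|_{(3, -pi/5)} = 5

E = 1, F = 0, G = u^2 + 16, so EG − F² = u^2 + 16. Taking the positive square root: √(EG − F²) = sqrt(u^2 + 16). At (u, v) = (3, -pi/5): 5.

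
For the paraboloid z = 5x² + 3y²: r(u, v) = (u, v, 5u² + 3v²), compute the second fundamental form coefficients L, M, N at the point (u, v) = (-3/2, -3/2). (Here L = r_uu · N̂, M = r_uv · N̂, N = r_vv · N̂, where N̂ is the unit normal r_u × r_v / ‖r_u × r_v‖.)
L = 10*sqrt(307)/307;  M = 0;  N = 6*sqrt(307)/307

Compute the unit normal N̂(u, v) = (-10*u/sqrt(100*u^2 + 36*v^2 + 1), -6*v/sqrt(100*u^2 + 36*v^2 + 1), 1/sqrt(100*u^2 + 36*v^2 + 1)), and the second partials r_uu, r_uv, r_vv. Take dot products:
  L(u, v) = r_uu · N̂ = 10/sqrt(100*u^2 + 36*v^2 + 1),
  M(u, v) = r_uv · N̂ = 0,
  N(u, v) = r_vv · N̂ = 6/sqrt(100*u^2 + 36*v^2 + 1).
Evaluating at (u, v) = (-3/2, -3/2):
  L = 10*sqrt(307)/307, M = 0, N = 6*sqrt(307)/307.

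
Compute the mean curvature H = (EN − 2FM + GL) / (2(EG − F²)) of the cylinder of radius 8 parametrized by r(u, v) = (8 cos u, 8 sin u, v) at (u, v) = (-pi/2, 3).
H = -1/16

With E = 64, F = 0, G = 1, L = -8, M = 0, N = 0, assemble
  H = (EN − 2FM + GL) / (2(EG − F²)) = -1/16.
At (u, v) = (-pi/2, 3): H = -1/16.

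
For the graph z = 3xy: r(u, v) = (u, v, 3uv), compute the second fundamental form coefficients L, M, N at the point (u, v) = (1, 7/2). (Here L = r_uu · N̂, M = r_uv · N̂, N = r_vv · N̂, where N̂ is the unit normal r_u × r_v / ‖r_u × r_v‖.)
L = 0;  M = 6*sqrt(481)/481;  N = 0

Compute the unit normal N̂(u, v) = (-3*v/sqrt(9*u^2 + 9*v^2 + 1), -3*u/sqrt(9*u^2 + 9*v^2 + 1), 1/sqrt(9*u^2 + 9*v^2 + 1)), and the second partials r_uu, r_uv, r_vv. Take dot products:
  L(u, v) = r_uu · N̂ = 0,
  M(u, v) = r_uv · N̂ = 3/sqrt(9*u^2 + 9*v^2 + 1),
  N(u, v) = r_vv · N̂ = 0.
Evaluating at (u, v) = (1, 7/2):
  L = 0, M = 6*sqrt(481)/481, N = 0.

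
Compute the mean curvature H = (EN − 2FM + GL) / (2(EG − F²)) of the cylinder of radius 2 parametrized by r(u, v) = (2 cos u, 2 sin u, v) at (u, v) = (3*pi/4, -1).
H = -1/4

With E = 4, F = 0, G = 1, L = -2, M = 0, N = 0, assemble
  H = (EN − 2FM + GL) / (2(EG − F²)) = -1/4.
At (u, v) = (3*pi/4, -1): H = -1/4.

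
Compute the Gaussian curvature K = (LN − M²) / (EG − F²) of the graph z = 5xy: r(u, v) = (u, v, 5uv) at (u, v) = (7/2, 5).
K = -400/13905441

Coefficients of the first fundamental form: E = 25*v^2 + 1, F = 25*u*v, G = 25*u^2 + 1.
Coefficients of the second fundamental form: L = 0, M = 5/sqrt(25*u^2 + 25*v^2 + 1), N = 0.
Assemble K = (LN − M²)/(EG − F²) = -25/(625*u^4 + 1250*u^2*v^2 + 50*u^2 + 625*v^4 + 50*v^2 + 1). At (u, v) = (7/2, 5): K = -400/13905441.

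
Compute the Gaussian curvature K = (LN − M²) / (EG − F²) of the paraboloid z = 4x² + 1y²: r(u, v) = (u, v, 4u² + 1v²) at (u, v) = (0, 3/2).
K = 4/25

Coefficients of the first fundamental form: E = 64*u^2 + 1, F = 16*u*v, G = 4*v^2 + 1.
Coefficients of the second fundamental form: L = 8/sqrt(64*u^2 + 4*v^2 + 1), M = 0, N = 2/sqrt(64*u^2 + 4*v^2 + 1).
Assemble K = (LN − M²)/(EG − F²) = 16/(4096*u^4 + 512*u^2*v^2 + 128*u^2 + 16*v^4 + 8*v^2 + 1). At (u, v) = (0, 3/2): K = 4/25.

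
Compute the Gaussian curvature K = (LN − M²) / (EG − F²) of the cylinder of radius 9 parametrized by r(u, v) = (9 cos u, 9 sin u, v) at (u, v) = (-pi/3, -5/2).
K = 0

Coefficients of the first fundamental form: E = 81, F = 0, G = 1.
Coefficients of the second fundamental form: L = -9, M = 0, N = 0.
Assemble K = (LN − M²)/(EG − F²) = 0. At (u, v) = (-pi/3, -5/2): K = 0.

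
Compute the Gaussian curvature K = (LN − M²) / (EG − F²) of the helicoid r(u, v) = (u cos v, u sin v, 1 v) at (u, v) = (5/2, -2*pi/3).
K = -16/841

Coefficients of the first fundamental form: E = 1, F = 0, G = u^2 + 1.
Coefficients of the second fundamental form: L = 0, M = -1/sqrt(u^2 + 1), N = 0.
Assemble K = (LN − M²)/(EG − F²) = -1/(u^2 + 1)^2. At (u, v) = (5/2, -2*pi/3): K = -16/841.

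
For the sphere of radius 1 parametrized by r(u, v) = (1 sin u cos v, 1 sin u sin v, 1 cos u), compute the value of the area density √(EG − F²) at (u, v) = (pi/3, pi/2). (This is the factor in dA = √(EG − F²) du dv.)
√(EG − F²)|_{(pi/3, pi/2)} = sqrt(3)/2

E = 1, F = 0, G = sin(u)^2, so EG − F² = sin(u)^2. Taking the positive square root: √(EG − F²) = Abs(sin(u)). At (u, v) = (pi/3, pi/2): sqrt(3)/2.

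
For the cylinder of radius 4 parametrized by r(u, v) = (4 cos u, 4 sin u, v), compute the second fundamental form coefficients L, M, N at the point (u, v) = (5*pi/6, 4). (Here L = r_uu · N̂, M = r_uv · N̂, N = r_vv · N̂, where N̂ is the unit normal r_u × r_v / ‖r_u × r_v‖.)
L = -4;  M = 0;  N = 0

Compute the unit normal N̂(u, v) = (cos(u), sin(u), 0), and the second partials r_uu, r_uv, r_vv. Take dot products:
  L(u, v) = r_uu · N̂ = -4,
  M(u, v) = r_uv · N̂ = 0,
  N(u, v) = r_vv · N̂ = 0.
Evaluating at (u, v) = (5*pi/6, 4):
  L = -4, M = 0, N = 0.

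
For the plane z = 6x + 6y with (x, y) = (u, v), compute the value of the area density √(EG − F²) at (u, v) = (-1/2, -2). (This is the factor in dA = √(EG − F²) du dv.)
√(EG − F²)|_{(-1/2, -2)} = sqrt(73)

E = 37, F = 36, G = 37, so EG − F² = 73. Taking the positive square root: √(EG − F²) = sqrt(73). At (u, v) = (-1/2, -2): sqrt(73).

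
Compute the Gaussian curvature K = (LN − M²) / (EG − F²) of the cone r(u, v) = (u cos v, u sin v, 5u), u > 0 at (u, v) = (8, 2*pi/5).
K = 0

Coefficients of the first fundamental form: E = 26, F = 0, G = u^2.
Coefficients of the second fundamental form: L = 0, M = 0, N = 5*sqrt(26)*u^2/(26*Abs(u)).
Assemble K = (LN − M²)/(EG − F²) = 0. At (u, v) = (8, 2*pi/5): K = 0.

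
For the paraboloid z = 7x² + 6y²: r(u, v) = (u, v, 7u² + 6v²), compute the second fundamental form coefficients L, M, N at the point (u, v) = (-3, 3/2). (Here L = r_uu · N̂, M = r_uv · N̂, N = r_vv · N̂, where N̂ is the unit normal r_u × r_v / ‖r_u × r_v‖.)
L = 14*sqrt(2089)/2089;  M = 0;  N = 12*sqrt(2089)/2089

Compute the unit normal N̂(u, v) = (-14*u/sqrt(196*u^2 + 144*v^2 + 1), -12*v/sqrt(196*u^2 + 144*v^2 + 1), 1/sqrt(196*u^2 + 144*v^2 + 1)), and the second partials r_uu, r_uv, r_vv. Take dot products:
  L(u, v) = r_uu · N̂ = 14/sqrt(196*u^2 + 144*v^2 + 1),
  M(u, v) = r_uv · N̂ = 0,
  N(u, v) = r_vv · N̂ = 12/sqrt(196*u^2 + 144*v^2 + 1).
Evaluating at (u, v) = (-3, 3/2):
  L = 14*sqrt(2089)/2089, M = 0, N = 12*sqrt(2089)/2089.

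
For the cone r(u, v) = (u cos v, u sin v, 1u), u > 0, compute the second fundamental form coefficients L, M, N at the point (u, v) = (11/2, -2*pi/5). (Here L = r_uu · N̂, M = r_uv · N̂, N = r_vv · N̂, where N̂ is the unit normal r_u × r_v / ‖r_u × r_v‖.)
L = 0;  M = 0;  N = 11*sqrt(2)/4

Compute the unit normal N̂(u, v) = (-sqrt(2)*u*cos(v)/(2*Abs(u)), -sqrt(2)*u*sin(v)/(2*Abs(u)), sqrt(2)*u/(2*Abs(u))), and the second partials r_uu, r_uv, r_vv. Take dot products:
  L(u, v) = r_uu · N̂ = 0,
  M(u, v) = r_uv · N̂ = 0,
  N(u, v) = r_vv · N̂ = sqrt(2)*u^2/(2*Abs(u)).
Evaluating at (u, v) = (11/2, -2*pi/5):
  L = 0, M = 0, N = 11*sqrt(2)/4.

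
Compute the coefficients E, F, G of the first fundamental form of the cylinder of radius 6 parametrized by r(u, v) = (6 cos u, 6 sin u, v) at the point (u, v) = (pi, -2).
E = 36;  F = 0;  G = 1

Partials: r_u = (-6*sin(u), 6*cos(u), 0), r_v = (0, 0, 1). As functions of (u, v):
  E = r_u · r_u = 36,
  F = r_u · r_v = 0,
  G = r_v · r_v = 1.
Evaluating at (u, v) = (pi, -2): E = 36, F = 0, G = 1.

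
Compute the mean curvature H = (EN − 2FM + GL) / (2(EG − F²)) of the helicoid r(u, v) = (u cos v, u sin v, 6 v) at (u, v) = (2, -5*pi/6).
H = 0

With E = 1, F = 0, G = u^2 + 36, L = 0, M = -6/sqrt(u^2 + 36), N = 0, assemble
  H = (EN − 2FM + GL) / (2(EG − F²)) = 0.
At (u, v) = (2, -5*pi/6): H = 0.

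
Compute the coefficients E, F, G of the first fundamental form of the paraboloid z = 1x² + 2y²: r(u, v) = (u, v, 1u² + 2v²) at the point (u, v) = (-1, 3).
E = 5;  F = -24;  G = 145

Partials: r_u = (1, 0, 2*u), r_v = (0, 1, 4*v). As functions of (u, v):
  E = r_u · r_u = 4*u^2 + 1,
  F = r_u · r_v = 8*u*v,
  G = r_v · r_v = 16*v^2 + 1.
Evaluating at (u, v) = (-1, 3): E = 5, F = -24, G = 145.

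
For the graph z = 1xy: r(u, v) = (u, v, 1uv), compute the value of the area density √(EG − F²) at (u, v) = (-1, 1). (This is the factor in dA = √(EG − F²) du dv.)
√(EG − F²)|_{(-1, 1)} = sqrt(3)

E = v^2 + 1, F = u*v, G = u^2 + 1, so EG − F² = u^2 + v^2 + 1. Taking the positive square root: √(EG − F²) = sqrt(u^2 + v^2 + 1). At (u, v) = (-1, 1): sqrt(3).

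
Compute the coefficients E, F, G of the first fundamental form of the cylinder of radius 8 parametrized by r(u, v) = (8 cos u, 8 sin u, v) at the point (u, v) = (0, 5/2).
E = 64;  F = 0;  G = 1

Partials: r_u = (-8*sin(u), 8*cos(u), 0), r_v = (0, 0, 1). As functions of (u, v):
  E = r_u · r_u = 64,
  F = r_u · r_v = 0,
  G = r_v · r_v = 1.
Evaluating at (u, v) = (0, 5/2): E = 64, F = 0, G = 1.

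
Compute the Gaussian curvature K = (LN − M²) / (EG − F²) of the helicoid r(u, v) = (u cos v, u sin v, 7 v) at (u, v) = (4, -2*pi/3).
K = -49/4225

Coefficients of the first fundamental form: E = 1, F = 0, G = u^2 + 49.
Coefficients of the second fundamental form: L = 0, M = -7/sqrt(u^2 + 49), N = 0.
Assemble K = (LN − M²)/(EG − F²) = -49/(u^2 + 49)^2. At (u, v) = (4, -2*pi/3): K = -49/4225.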